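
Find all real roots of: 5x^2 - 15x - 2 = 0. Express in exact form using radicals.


Using the quadratic formula: x = (-b ± sqrt(b^2 - 4ac)) / (2a)
Here a = 5, b = -15, c = -2
Discriminant = b^2 - 4ac = (-15)^2 - 4(5)(-2) = 225 + 40 = 265
Since discriminant = 265 > 0, there are two real roots.
x = (15 ± sqrt(265)) / 10
Numerically: x ≈ 3.1279 or x ≈ -0.1279

x = (15 + sqrt(265)) / 10 or x = (15 - sqrt(265)) / 10


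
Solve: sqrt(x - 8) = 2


Square both sides: x - 8 = 2^2 = 4
x = 4 + 8 = 12
x = 12
Check: sqrt(1*12 - 8) = sqrt(4) = 2 ✓

x = 12


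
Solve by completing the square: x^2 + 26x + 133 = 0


Start: x^2 + 26x + 133 = 0
Move constant: x^2 + 26x = -133
Half of 26 is 13, squared is 169
Add 169 to both sides: x^2 + 26x + 169 = 36
(x + 13)^2 = 36
x + 13 = ±6
x = -13 + 6 = -7 or x = -13 - 6 = -19

x = -19, x = -7


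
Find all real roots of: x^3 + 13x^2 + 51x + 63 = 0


Let p(x) = x^3 + 13x^2 + 51x + 63. By the rational root theorem (leading coefficient 1), any rational root is an integer divisor of 63: try ±1, ±2, ... in turn.
Test x = 1: value = 128 ≠ 0.
Test x = -1: value = 24 ≠ 0.
Test x = 3: value = 360 ≠ 0.
Test x = -3: value = 0 ✓, so (x + 3) is a factor.
Synthetic division by (x + 3): bring down 1; 1(-3) + 13 = 10; 10(-3) + 51 = 21; 21(-3) + 63 = 0 → quotient x^2 + 10x + 21, remainder 0.
Solve the quadratic x^2 + 10x + 21 = 0: discriminant = 10^2 - 4(1)(21) = 100 - 84 = 16.
sqrt(16) = 4, so x = (-10 ± 4)/2: x = -3 or x = -7.

x = -7, x = -3 (multiplicity 2)


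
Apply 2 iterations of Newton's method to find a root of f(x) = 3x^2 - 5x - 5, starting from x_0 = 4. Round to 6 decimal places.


Newton's method: x_(n+1) = x_n - f(x_n)/f'(x_n)
f(x) = 3x^2 - 5x - 5
f'(x) = 6x - 5

Iteration 1:
  f(4.000000) = 23.000000
  f'(4.000000) = 19.000000
  x_1 = 4.000000 - (23.000000)/(19.000000) = 2.789474

Iteration 2:
  f(2.789474) = 4.396122
  f'(2.789474) = 11.736842
  x_2 = 2.789474 - (4.396122)/(11.736842) = 2.414916

x_2 = 2.414916


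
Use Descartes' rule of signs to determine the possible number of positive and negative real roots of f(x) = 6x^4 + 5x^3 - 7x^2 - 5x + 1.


Descartes' rule of signs:

For positive roots, count sign changes in f(x) = 6x^4 + 5x^3 - 7x^2 - 5x + 1:
Signs of coefficients: +, +, -, -, +
Number of sign changes: 2
Possible positive real roots: 2, 0

For negative roots, examine f(-x) = 6x^4 - 5x^3 - 7x^2 + 5x + 1:
Signs of coefficients: +, -, -, +, +
Number of sign changes: 2
Possible negative real roots: 2, 0

Positive roots: 2 or 0; Negative roots: 2 or 0


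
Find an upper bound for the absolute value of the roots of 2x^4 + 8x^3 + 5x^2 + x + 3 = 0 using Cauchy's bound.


Cauchy's bound: all roots r satisfy |r| <= 1 + max(|a_i/a_n|) for i = 0,...,n-1
where a_n is the leading coefficient.

Coefficients: [2, 8, 5, 1, 3]
Leading coefficient a_n = 2
Ratios |a_i/a_n|: 4, 5/2, 1/2, 3/2
Maximum ratio: 4
Cauchy's bound: |r| <= 1 + 4 = 5

Upper bound = 5


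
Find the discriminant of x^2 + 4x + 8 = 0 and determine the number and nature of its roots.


For ax^2 + bx + c = 0, discriminant D = b^2 - 4ac
Here a = 1, b = 4, c = 8
D = (4)^2 - 4(1)(8) = 16 - 32 = -16

D = -16 < 0
The equation has no real roots (2 complex conjugate roots).

Discriminant = -16, no real roots (2 complex conjugate roots)


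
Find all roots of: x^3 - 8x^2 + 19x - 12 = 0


Let p(x) = x^3 - 8x^2 + 19x - 12. By the rational root theorem (leading coefficient 1), any rational root is an integer divisor of 12: try ±1, ±2, ... in turn.
Test x = 1: value = 0 ✓, so (x - 1) is a factor.
Synthetic division by (x - 1): bring down 1; 1(1) - 8 = -7; (-7)(1) + 19 = 12; 12(1) - 12 = 0 → quotient x^2 - 7x + 12, remainder 0.
Solve the quadratic x^2 - 7x + 12 = 0: discriminant = (-7)^2 - 4(1)(12) = 49 - 48 = 1.
sqrt(1) = 1, so x = (7 ± 1)/2: x = 4 or x = 3.
Collecting all roots found:

x = 1, x = 3, x = 4


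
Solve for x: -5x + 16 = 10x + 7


Starting with: -5x + 16 = 10x + 7
Move all x terms to left: (-5 - 10)x = 7 - 16
Simplify: -15x = -9
Divide both sides by -15: x = 3/5

x = 3/5


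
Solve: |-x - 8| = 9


An absolute value equation |expr| = 9 gives two cases:
Case 1: -x - 8 = 9
  -x = 17, so x = -17
Case 2: -x - 8 = -9
  -x = -1, so x = 1

x = -17, x = 1


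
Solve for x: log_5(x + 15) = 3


Convert to exponential form: x + 15 = 5^3 = 125
x = 125 - 15 = 110
Check: log_5(110 + 15) = log_5(125) = log_5(125) = 3 ✓

x = 110


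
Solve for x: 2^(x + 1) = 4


Express both sides with the same base.
4 = 2^2
Since the bases match, equate exponents: x + 1 = 2
So x = 2 - (1) = 1

x = 1


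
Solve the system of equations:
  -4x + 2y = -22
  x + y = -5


Using Cramer's rule:
Determinant D = (-4)(1) - (1)(2) = -4 - 2 = -6
Dx = (-22)(1) - (-5)(2) = -22 + 10 = -12
Dy = (-4)(-5) - (1)(-22) = 20 + 22 = 42
x = Dx/D = -12/-6 = 2
y = Dy/D = 42/-6 = -7

x = 2, y = -7


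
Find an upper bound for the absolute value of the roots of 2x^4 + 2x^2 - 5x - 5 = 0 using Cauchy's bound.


Cauchy's bound: all roots r satisfy |r| <= 1 + max(|a_i/a_n|) for i = 0,...,n-1
where a_n is the leading coefficient.

Coefficients: [2, 0, 2, -5, -5]
Leading coefficient a_n = 2
Ratios |a_i/a_n|: 0, 1, 5/2, 5/2
Maximum ratio: 5/2
Cauchy's bound: |r| <= 1 + 5/2 = 7/2

Upper bound = 7/2


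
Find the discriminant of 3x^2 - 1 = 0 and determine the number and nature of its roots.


For ax^2 + bx + c = 0, discriminant D = b^2 - 4ac
Here a = 3, b = 0, c = -1
D = (0)^2 - 4(3)(-1) = 0 + 12 = 12

D = 12 > 0 but not a perfect square
The equation has 2 distinct real irrational roots.

Discriminant = 12, 2 distinct real irrational roots


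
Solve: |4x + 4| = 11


An absolute value equation |expr| = 11 gives two cases:
Case 1: 4x + 4 = 11
  4x = 7, so x = 7/4
Case 2: 4x + 4 = -11
  4x = -15, so x = -15/4

x = -15/4, x = 7/4


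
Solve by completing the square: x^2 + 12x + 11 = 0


Start: x^2 + 12x + 11 = 0
Move constant: x^2 + 12x = -11
Half of 12 is 6, squared is 36
Add 36 to both sides: x^2 + 12x + 36 = 25
(x + 6)^2 = 25
x + 6 = ±5
x = -6 + 5 = -1 or x = -6 - 5 = -11

x = -11, x = -1


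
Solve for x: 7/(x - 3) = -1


Multiply both sides by (x - 3): 7 = -1(x - 3)
Distribute: 7 = -x + 3
-x = 7 - 3 = 4
x = -4

x = -4


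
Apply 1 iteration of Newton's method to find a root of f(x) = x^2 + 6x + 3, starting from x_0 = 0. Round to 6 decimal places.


Newton's method: x_(n+1) = x_n - f(x_n)/f'(x_n)
f(x) = x^2 + 6x + 3
f'(x) = 2x + 6

Iteration 1:
  f(0.000000) = 3.000000
  f'(0.000000) = 6.000000
  x_1 = 0.000000 - (3.000000)/(6.000000) = -0.500000

x_1 = -0.500000


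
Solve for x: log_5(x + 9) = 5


Convert to exponential form: x + 9 = 5^5 = 3125
x = 3125 - 9 = 3116
Check: log_5(3116 + 9) = log_5(3125) = log_5(3125) = 5 ✓

x = 3116


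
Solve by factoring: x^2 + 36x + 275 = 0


We need two numbers that multiply to 275 and add to 36.
Those numbers are 25 and 11 (since 25 * 11 = 275 and 25 + 11 = 36).
So x^2 + 36x + 275 = (x + 25)(x + 11) = 0
Setting each factor to zero: x = -25 or x = -11

x = -25, x = -11


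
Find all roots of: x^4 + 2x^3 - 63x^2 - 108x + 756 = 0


Let p(x) = x^4 + 2x^3 - 63x^2 - 108x + 756. By the rational root theorem (leading coefficient 1), any rational root is an integer divisor of 756: try ±1, ±2, ... in turn.
Test x = 1: value = 588 ≠ 0.
Test x = -1: value = 800 ≠ 0.
Test x = 2: value = 320 ≠ 0.
Test x = -2: value = 720 ≠ 0.
Test x = 3: value = 0 ✓, so (x - 3) is a factor.
Synthetic division by (x - 3): bring down 1; 1(3) + 2 = 5; 5(3) - 63 = -48; (-48)(3) - 108 = -252; (-252)(3) + 756 = 0 → quotient x^3 + 5x^2 - 48x - 252, remainder 0.
Continue with the quotient x^3 + 5x^2 - 48x - 252 (candidates must divide 252; re-test x = 3 first in case it repeats).
Test x = 3: value = -324 ≠ 0.
Test x = -3: value = -90 ≠ 0.
Test x = 4: value = -300 ≠ 0.
Test x = -4: value = -44 ≠ 0.
Test x = 6: value = -144 ≠ 0.
Test x = -6: value = 0 ✓, so (x + 6) is a factor.
Synthetic division by (x + 6): bring down 1; 1(-6) + 5 = -1; (-1)(-6) - 48 = -42; (-42)(-6) - 252 = 0 → quotient x^2 - x - 42, remainder 0.
Solve the quadratic x^2 - x - 42 = 0: discriminant = (-1)^2 - 4(1)(-42) = 1 + 168 = 169.
sqrt(169) = 13, so x = (1 ± 13)/2: x = 7 or x = -6.
Collecting all roots found:

x = -6 (multiplicity 2), x = 3, x = 7


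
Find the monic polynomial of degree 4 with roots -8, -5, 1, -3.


A monic polynomial with roots -8, -5, 1, -3 is:
p(x) = (x + 8)(x + 5)(x - 1)(x + 3)
After multiplying by (x + 8): x + 8
After multiplying by (x + 5): x^2 + 13x + 40
After multiplying by (x - 1): x^3 + 12x^2 + 27x - 40
After multiplying by (x + 3): x^4 + 15x^3 + 63x^2 + 41x - 120

x^4 + 15x^3 + 63x^2 + 41x - 120


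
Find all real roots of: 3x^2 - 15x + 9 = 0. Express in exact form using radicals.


Using the quadratic formula: x = (-b ± sqrt(b^2 - 4ac)) / (2a)
Here a = 3, b = -15, c = 9
Discriminant = b^2 - 4ac = (-15)^2 - 4(3)(9) = 225 - 108 = 117
Since discriminant = 117 > 0, there are two real roots.
x = (15 ± 3*sqrt(13)) / 6
Simplifying: x = (5 ± sqrt(13)) / 2
Numerically: x ≈ 4.3028 or x ≈ 0.6972

x = (5 + sqrt(13)) / 2 or x = (5 - sqrt(13)) / 2


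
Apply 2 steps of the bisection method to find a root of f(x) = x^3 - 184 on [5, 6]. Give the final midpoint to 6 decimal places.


f(x) = x^3 - 184
f(5) = -59 < 0
f(6) = 32 > 0

Step 1: midpoint = (5.000000 + 6.000000)/2 = 5.500000
  f(5.500000) = -17.625000
  f(mid) < 0, so root is in [5.500000, 6.000000]

Step 2: midpoint = (5.500000 + 6.000000)/2 = 5.750000
  f(5.750000) = 6.109375
  f(mid) > 0, so root is in [5.500000, 5.750000]

midpoint = 5.750000


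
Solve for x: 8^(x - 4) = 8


Express both sides with the same base.
8 = 8^1
Since the bases match, equate exponents: x - 4 = 1
So x = 1 - (-4) = 5

x = 5


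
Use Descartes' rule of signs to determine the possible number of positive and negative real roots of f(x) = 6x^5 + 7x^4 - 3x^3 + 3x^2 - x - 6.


Descartes' rule of signs:

For positive roots, count sign changes in f(x) = 6x^5 + 7x^4 - 3x^3 + 3x^2 - x - 6:
Signs of coefficients: +, +, -, +, -, -
Number of sign changes: 3
Possible positive real roots: 3, 1

For negative roots, examine f(-x) = -6x^5 + 7x^4 + 3x^3 + 3x^2 + x - 6:
Signs of coefficients: -, +, +, +, +, -
Number of sign changes: 2
Possible negative real roots: 2, 0

Positive roots: 3 or 1; Negative roots: 2 or 0


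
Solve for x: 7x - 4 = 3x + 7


Starting with: 7x - 4 = 3x + 7
Move all x terms to left: (7 - 3)x = 7 + 4
Simplify: 4x = 11
Divide both sides by 4: x = 11/4

x = 11/4


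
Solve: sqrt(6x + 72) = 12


Square both sides: 6x + 72 = 12^2 = 144
6x = 144 - 72 = 72
x = 12
Check: sqrt(6*12 + 72) = sqrt(144) = 12 ✓

x = 12


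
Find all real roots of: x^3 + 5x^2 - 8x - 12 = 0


Let p(x) = x^3 + 5x^2 - 8x - 12. By the rational root theorem (leading coefficient 1), any rational root is an integer divisor of 12: try ±1, ±2, ... in turn.
Test x = 1: value = -14 ≠ 0.
Test x = -1: value = 0 ✓, so (x + 1) is a factor.
Synthetic division by (x + 1): bring down 1; 1(-1) + 5 = 4; 4(-1) - 8 = -12; (-12)(-1) - 12 = 0 → quotient x^2 + 4x - 12, remainder 0.
Solve the quadratic x^2 + 4x - 12 = 0: discriminant = 4^2 - 4(1)(-12) = 16 + 48 = 64.
sqrt(64) = 8, so x = (-4 ± 8)/2: x = 2 or x = -6.

x = -6, x = -1, x = 2


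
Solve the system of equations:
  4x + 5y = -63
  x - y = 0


Using Cramer's rule:
Determinant D = (4)(-1) - (1)(5) = -4 - 5 = -9
Dx = (-63)(-1) - (0)(5) = 63 - 0 = 63
Dy = (4)(0) - (1)(-63) = 0 + 63 = 63
x = Dx/D = 63/-9 = -7
y = Dy/D = 63/-9 = -7

x = -7, y = -7


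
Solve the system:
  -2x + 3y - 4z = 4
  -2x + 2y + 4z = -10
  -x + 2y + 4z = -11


Using Cramer's rule. Expand each determinant along the first row.
D  = (-2)*[2*4 - 4*2] - 3*[(-2)*4 - 4*(-1)] + (-4)*[(-2)*2 - 2*(-1)]
  = (-2)*(0) - 3*(-4) + (-4)*(-2) = 20
Dx = 4*[2*4 - 4*2] - 3*[(-10)*4 - 4*(-11)] + (-4)*[(-10)*2 - 2*(-11)]
  = 4*(0) - 3*(4) + (-4)*(2) = -20
Dy = (-2)*[(-10)*4 - 4*(-11)] - 4*[(-2)*4 - 4*(-1)] + (-4)*[(-2)*(-11) - (-10)*(-1)]
  = (-2)*(4) - 4*(-4) + (-4)*(12) = -40
Dz = (-2)*[2*(-11) - (-10)*2] - 3*[(-2)*(-11) - (-10)*(-1)] + 4*[(-2)*2 - 2*(-1)]
  = (-2)*(-2) - 3*(12) + 4*(-2) = -40
x = Dx/D = -20/20 = -1, y = Dy/D = -40/20 = -2, z = Dz/D = -40/20 = -2
Check eq1: (-2)(-1) + (3)(-2) + (-4)(-2) = 4 = 4 ✓
Check eq2: (-2)(-1) + (2)(-2) + (4)(-2) = -10 = -10 ✓
Check eq3: (-1)(-1) + (2)(-2) + (4)(-2) = -11 = -11 ✓

x = -1, y = -2, z = -2


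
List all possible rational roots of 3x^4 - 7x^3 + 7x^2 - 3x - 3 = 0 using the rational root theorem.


Rational root theorem: possible roots are ±p/q where:
  p divides the constant term (-3): p ∈ {1, 3}
  q divides the leading coefficient (3): q ∈ {1, 3}

All possible rational roots: -3, -1, -1/3, 1/3, 1, 3

-3, -1, -1/3, 1/3, 1, 3


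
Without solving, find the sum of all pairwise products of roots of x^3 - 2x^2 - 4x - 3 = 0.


By Vieta's formulas for x^3 + bx^2 + cx + d = 0:
  r1 + r2 + r3 = -b/a = 2
  r1*r2 + r1*r3 + r2*r3 = c/a = -4
  r1*r2*r3 = -d/a = 3


Sum of pairwise products = -4


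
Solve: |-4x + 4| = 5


An absolute value equation |expr| = 5 gives two cases:
Case 1: -4x + 4 = 5
  -4x = 1, so x = -1/4
Case 2: -4x + 4 = -5
  -4x = -9, so x = 9/4

x = -1/4, x = 9/4


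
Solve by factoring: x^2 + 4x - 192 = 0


We need two numbers that multiply to -192 and add to 4.
Those numbers are -12 and 16 (since (-12) * 16 = -192 and (-12) + 16 = 4).
So x^2 + 4x - 192 = (x - 12)(x + 16) = 0
Setting each factor to zero: x = 12 or x = -16

x = -16, x = 12


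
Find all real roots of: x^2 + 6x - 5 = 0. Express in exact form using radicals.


Using the quadratic formula: x = (-b ± sqrt(b^2 - 4ac)) / (2a)
Here a = 1, b = 6, c = -5
Discriminant = b^2 - 4ac = 6^2 - 4(1)(-5) = 36 + 20 = 56
Since discriminant = 56 > 0, there are two real roots.
x = (-6 ± 2*sqrt(14)) / 2
Simplifying: x = -3 ± sqrt(14)
Numerically: x ≈ 0.7417 or x ≈ -6.7417

x = -3 + sqrt(14) or x = -3 - sqrt(14)


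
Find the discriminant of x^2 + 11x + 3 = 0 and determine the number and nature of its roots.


For ax^2 + bx + c = 0, discriminant D = b^2 - 4ac
Here a = 1, b = 11, c = 3
D = (11)^2 - 4(1)(3) = 121 - 12 = 109

D = 109 > 0 but not a perfect square
The equation has 2 distinct real irrational roots.

Discriminant = 109, 2 distinct real irrational roots


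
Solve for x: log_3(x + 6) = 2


Convert to exponential form: x + 6 = 3^2 = 9
x = 9 - 6 = 3
Check: log_3(3 + 6) = log_3(9) = log_3(9) = 2 ✓

x = 3


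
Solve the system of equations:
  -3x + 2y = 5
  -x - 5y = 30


Using Cramer's rule:
Determinant D = (-3)(-5) - (-1)(2) = 15 + 2 = 17
Dx = (5)(-5) - (30)(2) = -25 - 60 = -85
Dy = (-3)(30) - (-1)(5) = -90 + 5 = -85
x = Dx/D = -85/17 = -5
y = Dy/D = -85/17 = -5

x = -5, y = -5


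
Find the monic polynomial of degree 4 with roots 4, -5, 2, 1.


A monic polynomial with roots 4, -5, 2, 1 is:
p(x) = (x - 4)(x + 5)(x - 2)(x - 1)
After multiplying by (x - 4): x - 4
After multiplying by (x + 5): x^2 + x - 20
After multiplying by (x - 2): x^3 - x^2 - 22x + 40
After multiplying by (x - 1): x^4 - 2x^3 - 21x^2 + 62x - 40

x^4 - 2x^3 - 21x^2 + 62x - 40


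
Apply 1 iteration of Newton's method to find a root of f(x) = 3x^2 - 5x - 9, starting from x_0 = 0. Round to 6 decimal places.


Newton's method: x_(n+1) = x_n - f(x_n)/f'(x_n)
f(x) = 3x^2 - 5x - 9
f'(x) = 6x - 5

Iteration 1:
  f(0.000000) = -9.000000
  f'(0.000000) = -5.000000
  x_1 = 0.000000 - (-9.000000)/(-5.000000) = -1.800000

x_1 = -1.800000


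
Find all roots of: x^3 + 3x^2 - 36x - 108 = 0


Let p(x) = x^3 + 3x^2 - 36x - 108. By the rational root theorem (leading coefficient 1), any rational root is an integer divisor of 108: try ±1, ±2, ... in turn.
Test x = 1: value = -140 ≠ 0.
Test x = -1: value = -70 ≠ 0.
Test x = 2: value = -160 ≠ 0.
Test x = -2: value = -32 ≠ 0.
Test x = 3: value = -162 ≠ 0.
Test x = -3: value = 0 ✓, so (x + 3) is a factor.
Synthetic division by (x + 3): bring down 1; 1(-3) + 3 = 0; 0(-3) - 36 = -36; (-36)(-3) - 108 = 0 → quotient x^2 - 36, remainder 0.
Solve the quadratic x^2 - 36 = 0: discriminant = 0^2 - 4(1)(-36) = 0 + 144 = 144.
sqrt(144) = 12, so x = (0 ± 12)/2: x = 6 or x = -6.
Collecting all roots found:

x = -6, x = -3, x = 6


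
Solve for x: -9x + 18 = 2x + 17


Starting with: -9x + 18 = 2x + 17
Move all x terms to left: (-9 - 2)x = 17 - 18
Simplify: -11x = -1
Divide both sides by -11: x = 1/11

x = 1/11


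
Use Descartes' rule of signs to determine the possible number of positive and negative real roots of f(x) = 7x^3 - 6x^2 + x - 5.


Descartes' rule of signs:

For positive roots, count sign changes in f(x) = 7x^3 - 6x^2 + x - 5:
Signs of coefficients: +, -, +, -
Number of sign changes: 3
Possible positive real roots: 3, 1

For negative roots, examine f(-x) = -7x^3 - 6x^2 - x - 5:
Signs of coefficients: -, -, -, -
Number of sign changes: 0
Possible negative real roots: 0

Positive roots: 3 or 1; Negative roots: 0


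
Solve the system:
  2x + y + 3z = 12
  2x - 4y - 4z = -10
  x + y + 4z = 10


Using Cramer's rule. Expand each determinant along the first row.
D  = 2*[(-4)*4 - (-4)*1] - 1*[2*4 - (-4)*1] + 3*[2*1 - (-4)*1]
  = 2*(-12) - 1*(12) + 3*(6) = -18
Dx = 12*[(-4)*4 - (-4)*1] - 1*[(-10)*4 - (-4)*10] + 3*[(-10)*1 - (-4)*10]
  = 12*(-12) - 1*(0) + 3*(30) = -54
Dy = 2*[(-10)*4 - (-4)*10] - 12*[2*4 - (-4)*1] + 3*[2*10 - (-10)*1]
  = 2*(0) - 12*(12) + 3*(30) = -54
Dz = 2*[(-4)*10 - (-10)*1] - 1*[2*10 - (-10)*1] + 12*[2*1 - (-4)*1]
  = 2*(-30) - 1*(30) + 12*(6) = -18
x = Dx/D = -54/-18 = 3, y = Dy/D = -54/-18 = 3, z = Dz/D = -18/-18 = 1
Check eq1: (2)(3) + (1)(3) + (3)(1) = 12 = 12 ✓
Check eq2: (2)(3) + (-4)(3) + (-4)(1) = -10 = -10 ✓
Check eq3: (1)(3) + (1)(3) + (4)(1) = 10 = 10 ✓

x = 3, y = 3, z = 1


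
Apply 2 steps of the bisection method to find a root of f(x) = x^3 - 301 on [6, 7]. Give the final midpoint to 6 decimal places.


f(x) = x^3 - 301
f(6) = -85 < 0
f(7) = 42 > 0

Step 1: midpoint = (6.000000 + 7.000000)/2 = 6.500000
  f(6.500000) = -26.375000
  f(mid) < 0, so root is in [6.500000, 7.000000]

Step 2: midpoint = (6.500000 + 7.000000)/2 = 6.750000
  f(6.750000) = 6.546875
  f(mid) > 0, so root is in [6.500000, 6.750000]

midpoint = 6.750000


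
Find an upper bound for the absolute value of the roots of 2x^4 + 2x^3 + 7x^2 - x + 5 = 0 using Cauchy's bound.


Cauchy's bound: all roots r satisfy |r| <= 1 + max(|a_i/a_n|) for i = 0,...,n-1
where a_n is the leading coefficient.

Coefficients: [2, 2, 7, -1, 5]
Leading coefficient a_n = 2
Ratios |a_i/a_n|: 1, 7/2, 1/2, 5/2
Maximum ratio: 7/2
Cauchy's bound: |r| <= 1 + 7/2 = 9/2

Upper bound = 9/2


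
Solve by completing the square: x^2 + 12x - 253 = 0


Start: x^2 + 12x - 253 = 0
Move constant: x^2 + 12x = 253
Half of 12 is 6, squared is 36
Add 36 to both sides: x^2 + 12x + 36 = 289
(x + 6)^2 = 289
x + 6 = ±17
x = -6 + 17 = 11 or x = -6 - 17 = -23

x = -23, x = 11


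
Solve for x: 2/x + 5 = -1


Subtract 5 from both sides: 2/x = -6
Multiply both sides by x: 2 = -6 * x
Divide by -6: x = -1/3

x = -1/3


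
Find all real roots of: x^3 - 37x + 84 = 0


Let p(x) = x^3 - 37x + 84. By the rational root theorem (leading coefficient 1), any rational root is an integer divisor of 84: try ±1, ±2, ... in turn.
Test x = 1: value = 48 ≠ 0.
Test x = -1: value = 120 ≠ 0.
Test x = 2: value = 18 ≠ 0.
Test x = -2: value = 150 ≠ 0.
Test x = 3: value = 0 ✓, so (x - 3) is a factor.
Synthetic division by (x - 3): bring down 1; 1(3) + 0 = 3; 3(3) - 37 = -28; (-28)(3) + 84 = 0 → quotient x^2 + 3x - 28, remainder 0.
Solve the quadratic x^2 + 3x - 28 = 0: discriminant = 3^2 - 4(1)(-28) = 9 + 112 = 121.
sqrt(121) = 11, so x = (-3 ± 11)/2: x = 4 or x = -7.

x = -7, x = 3, x = 4


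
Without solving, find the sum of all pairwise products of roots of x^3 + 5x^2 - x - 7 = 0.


By Vieta's formulas for x^3 + bx^2 + cx + d = 0:
  r1 + r2 + r3 = -b/a = -5
  r1*r2 + r1*r3 + r2*r3 = c/a = -1
  r1*r2*r3 = -d/a = 7


Sum of pairwise products = -1


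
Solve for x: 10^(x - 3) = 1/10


Express both sides with the same base.
1/10 = 10^(-1)
Since the bases match, equate exponents: x - 3 = -1
So x = -1 - (-3) = 2

x = 2


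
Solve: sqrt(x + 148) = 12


Square both sides: x + 148 = 12^2 = 144
x = 144 - 148 = -4
x = -4
Check: sqrt(1*(-4) + 148) = sqrt(144) = 12 ✓

x = -4


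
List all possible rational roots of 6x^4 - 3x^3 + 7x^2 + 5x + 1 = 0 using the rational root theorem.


Rational root theorem: possible roots are ±p/q where:
  p divides the constant term (1): p ∈ {1}
  q divides the leading coefficient (6): q ∈ {1, 2, 3, 6}

All possible rational roots: -1, -1/2, -1/3, -1/6, 1/6, 1/3, 1/2, 1

-1, -1/2, -1/3, -1/6, 1/6, 1/3, 1/2, 1


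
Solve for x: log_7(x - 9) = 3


Convert to exponential form: x - 9 = 7^3 = 343
x = 343 + 9 = 352
Check: log_7(352 - 9) = log_7(343) = log_7(343) = 3 ✓

x = 352


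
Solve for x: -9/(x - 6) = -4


Multiply both sides by (x - 6): -9 = -4(x - 6)
Distribute: -9 = -4x + 24
-4x = -9 - 24 = -33
x = 33/4

x = 33/4


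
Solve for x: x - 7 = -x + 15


Starting with: x - 7 = -x + 15
Move all x terms to left: (1 + 1)x = 15 + 7
Simplify: 2x = 22
Divide both sides by 2: x = 11

x = 11


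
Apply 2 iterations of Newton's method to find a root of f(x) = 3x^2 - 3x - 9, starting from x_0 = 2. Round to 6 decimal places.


Newton's method: x_(n+1) = x_n - f(x_n)/f'(x_n)
f(x) = 3x^2 - 3x - 9
f'(x) = 6x - 3

Iteration 1:
  f(2.000000) = -3.000000
  f'(2.000000) = 9.000000
  x_1 = 2.000000 - (-3.000000)/(9.000000) = 2.333333

Iteration 2:
  f(2.333333) = 0.333333
  f'(2.333333) = 11.000000
  x_2 = 2.333333 - (0.333333)/(11.000000) = 2.303030

x_2 = 2.303030


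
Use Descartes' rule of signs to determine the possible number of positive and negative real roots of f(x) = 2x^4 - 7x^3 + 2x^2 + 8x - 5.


Descartes' rule of signs:

For positive roots, count sign changes in f(x) = 2x^4 - 7x^3 + 2x^2 + 8x - 5:
Signs of coefficients: +, -, +, +, -
Number of sign changes: 3
Possible positive real roots: 3, 1

For negative roots, examine f(-x) = 2x^4 + 7x^3 + 2x^2 - 8x - 5:
Signs of coefficients: +, +, +, -, -
Number of sign changes: 1
Possible negative real roots: 1

Positive roots: 3 or 1; Negative roots: 1


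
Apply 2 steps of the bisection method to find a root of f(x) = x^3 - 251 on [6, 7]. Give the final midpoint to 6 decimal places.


f(x) = x^3 - 251
f(6) = -35 < 0
f(7) = 92 > 0

Step 1: midpoint = (6.000000 + 7.000000)/2 = 6.500000
  f(6.500000) = 23.625000
  f(mid) > 0, so root is in [6.000000, 6.500000]

Step 2: midpoint = (6.000000 + 6.500000)/2 = 6.250000
  f(6.250000) = -6.859375
  f(mid) < 0, so root is in [6.250000, 6.500000]

midpoint = 6.250000


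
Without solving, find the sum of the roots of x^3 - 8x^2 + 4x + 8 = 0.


By Vieta's formulas for x^3 + bx^2 + cx + d = 0:
  r1 + r2 + r3 = -b/a = 8
  r1*r2 + r1*r3 + r2*r3 = c/a = 4
  r1*r2*r3 = -d/a = -8


Sum = 8


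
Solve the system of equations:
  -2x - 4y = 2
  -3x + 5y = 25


Using Cramer's rule:
Determinant D = (-2)(5) - (-3)(-4) = -10 - 12 = -22
Dx = (2)(5) - (25)(-4) = 10 + 100 = 110
Dy = (-2)(25) - (-3)(2) = -50 + 6 = -44
x = Dx/D = 110/-22 = -5
y = Dy/D = -44/-22 = 2

x = -5, y = 2


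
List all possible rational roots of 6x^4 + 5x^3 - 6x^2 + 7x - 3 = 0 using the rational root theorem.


Rational root theorem: possible roots are ±p/q where:
  p divides the constant term (-3): p ∈ {1, 3}
  q divides the leading coefficient (6): q ∈ {1, 2, 3, 6}

All possible rational roots: -3, -3/2, -1, -1/2, -1/3, -1/6, 1/6, 1/3, 1/2, 1, 3/2, 3

-3, -3/2, -1, -1/2, -1/3, -1/6, 1/6, 1/3, 1/2, 1, 3/2, 3


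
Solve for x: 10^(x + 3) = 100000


Express both sides with the same base.
100000 = 10^5
Since the bases match, equate exponents: x + 3 = 5
So x = 5 - (3) = 2

x = 2


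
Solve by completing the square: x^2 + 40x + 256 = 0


Start: x^2 + 40x + 256 = 0
Move constant: x^2 + 40x = -256
Half of 40 is 20, squared is 400
Add 400 to both sides: x^2 + 40x + 400 = 144
(x + 20)^2 = 144
x + 20 = ±12
x = -20 + 12 = -8 or x = -20 - 12 = -32

x = -32, x = -8


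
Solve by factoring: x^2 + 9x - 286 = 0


We need two numbers that multiply to -286 and add to 9.
Those numbers are -13 and 22 (since (-13) * 22 = -286 and (-13) + 22 = 9).
So x^2 + 9x - 286 = (x - 13)(x + 22) = 0
Setting each factor to zero: x = 13 or x = -22

x = -22, x = 13


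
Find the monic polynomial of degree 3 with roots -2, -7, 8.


A monic polynomial with roots -2, -7, 8 is:
p(x) = (x + 2)(x + 7)(x - 8)
After multiplying by (x + 2): x + 2
After multiplying by (x + 7): x^2 + 9x + 14
After multiplying by (x - 8): x^3 + x^2 - 58x - 112

x^3 + x^2 - 58x - 112


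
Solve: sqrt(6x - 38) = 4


Square both sides: 6x - 38 = 4^2 = 16
6x = 16 + 38 = 54
x = 9
Check: sqrt(6*9 - 38) = sqrt(16) = 4 ✓

x = 9


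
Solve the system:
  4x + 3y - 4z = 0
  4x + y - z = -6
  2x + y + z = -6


Using Cramer's rule. Expand each determinant along the first row.
D  = 4*[1*1 - (-1)*1] - 3*[4*1 - (-1)*2] + (-4)*[4*1 - 1*2]
  = 4*(2) - 3*(6) + (-4)*(2) = -18
Dx = 0*[1*1 - (-1)*1] - 3*[(-6)*1 - (-1)*(-6)] + (-4)*[(-6)*1 - 1*(-6)]
  = 0*(2) - 3*(-12) + (-4)*(0) = 36
Dy = 4*[(-6)*1 - (-1)*(-6)] - 0*[4*1 - (-1)*2] + (-4)*[4*(-6) - (-6)*2]
  = 4*(-12) - 0*(6) + (-4)*(-12) = 0
Dz = 4*[1*(-6) - (-6)*1] - 3*[4*(-6) - (-6)*2] + 0*[4*1 - 1*2]
  = 4*(0) - 3*(-12) + 0*(2) = 36
x = Dx/D = 36/-18 = -2, y = Dy/D = 0/-18 = 0, z = Dz/D = 36/-18 = -2
Check eq1: (4)(-2) + (3)(0) + (-4)(-2) = 0 = 0 ✓
Check eq2: (4)(-2) + (1)(0) + (-1)(-2) = -6 = -6 ✓
Check eq3: (2)(-2) + (1)(0) + (1)(-2) = -6 = -6 ✓

x = -2, y = 0, z = -2


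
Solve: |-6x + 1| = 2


An absolute value equation |expr| = 2 gives two cases:
Case 1: -6x + 1 = 2
  -6x = 1, so x = -1/6
Case 2: -6x + 1 = -2
  -6x = -3, so x = 1/2

x = -1/6, x = 1/2


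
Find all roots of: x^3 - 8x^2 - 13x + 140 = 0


Let p(x) = x^3 - 8x^2 - 13x + 140. By the rational root theorem (leading coefficient 1), any rational root is an integer divisor of 140: try ±1, ±2, ... in turn.
Test x = 1: value = 120 ≠ 0.
Test x = -1: value = 144 ≠ 0.
Test x = 2: value = 90 ≠ 0.
Test x = -2: value = 126 ≠ 0.
Test x = 4: value = 24 ≠ 0.
Test x = -4: value = 0 ✓, so (x + 4) is a factor.
Synthetic division by (x + 4): bring down 1; 1(-4) - 8 = -12; (-12)(-4) - 13 = 35; 35(-4) + 140 = 0 → quotient x^2 - 12x + 35, remainder 0.
Solve the quadratic x^2 - 12x + 35 = 0: discriminant = (-12)^2 - 4(1)(35) = 144 - 140 = 4.
sqrt(4) = 2, so x = (12 ± 2)/2: x = 7 or x = 5.
Collecting all roots found:

x = -4, x = 5, x = 7


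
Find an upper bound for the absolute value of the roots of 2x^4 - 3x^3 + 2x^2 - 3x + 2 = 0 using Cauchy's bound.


Cauchy's bound: all roots r satisfy |r| <= 1 + max(|a_i/a_n|) for i = 0,...,n-1
where a_n is the leading coefficient.

Coefficients: [2, -3, 2, -3, 2]
Leading coefficient a_n = 2
Ratios |a_i/a_n|: 3/2, 1, 3/2, 1
Maximum ratio: 3/2
Cauchy's bound: |r| <= 1 + 3/2 = 5/2

Upper bound = 5/2


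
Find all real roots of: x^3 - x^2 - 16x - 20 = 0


Let p(x) = x^3 - x^2 - 16x - 20. By the rational root theorem (leading coefficient 1), any rational root is an integer divisor of 20: try ±1, ±2, ... in turn.
Test x = 1: value = -36 ≠ 0.
Test x = -1: value = -6 ≠ 0.
Test x = 2: value = -48 ≠ 0.
Test x = -2: value = 0 ✓, so (x + 2) is a factor.
Synthetic division by (x + 2): bring down 1; 1(-2) - 1 = -3; (-3)(-2) - 16 = -10; (-10)(-2) - 20 = 0 → quotient x^2 - 3x - 10, remainder 0.
Solve the quadratic x^2 - 3x - 10 = 0: discriminant = (-3)^2 - 4(1)(-10) = 9 + 40 = 49.
sqrt(49) = 7, so x = (3 ± 7)/2: x = 5 or x = -2.

x = -2 (multiplicity 2), x = 5


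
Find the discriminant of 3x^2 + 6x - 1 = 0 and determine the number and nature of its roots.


For ax^2 + bx + c = 0, discriminant D = b^2 - 4ac
Here a = 3, b = 6, c = -1
D = (6)^2 - 4(3)(-1) = 36 + 12 = 48

D = 48 > 0 but not a perfect square
The equation has 2 distinct real irrational roots.

Discriminant = 48, 2 distinct real irrational roots


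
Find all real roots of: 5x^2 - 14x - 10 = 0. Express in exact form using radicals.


Using the quadratic formula: x = (-b ± sqrt(b^2 - 4ac)) / (2a)
Here a = 5, b = -14, c = -10
Discriminant = b^2 - 4ac = (-14)^2 - 4(5)(-10) = 196 + 200 = 396
Since discriminant = 396 > 0, there are two real roots.
x = (14 ± 6*sqrt(11)) / 10
Simplifying: x = (7 ± 3*sqrt(11)) / 5
Numerically: x ≈ 3.3900 or x ≈ -0.5900

x = (7 + 3*sqrt(11)) / 5 or x = (7 - 3*sqrt(11)) / 5


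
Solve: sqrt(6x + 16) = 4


Square both sides: 6x + 16 = 4^2 = 16
6x = 16 - 16 = 0
x = 0
Check: sqrt(6*0 + 16) = sqrt(16) = 4 ✓

x = 0


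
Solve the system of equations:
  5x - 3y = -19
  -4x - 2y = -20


Using Cramer's rule:
Determinant D = (5)(-2) - (-4)(-3) = -10 - 12 = -22
Dx = (-19)(-2) - (-20)(-3) = 38 - 60 = -22
Dy = (5)(-20) - (-4)(-19) = -100 - 76 = -176
x = Dx/D = -22/-22 = 1
y = Dy/D = -176/-22 = 8

x = 1, y = 8


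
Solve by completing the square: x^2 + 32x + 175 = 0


Start: x^2 + 32x + 175 = 0
Move constant: x^2 + 32x = -175
Half of 32 is 16, squared is 256
Add 256 to both sides: x^2 + 32x + 256 = 81
(x + 16)^2 = 81
x + 16 = ±9
x = -16 + 9 = -7 or x = -16 - 9 = -25

x = -25, x = -7


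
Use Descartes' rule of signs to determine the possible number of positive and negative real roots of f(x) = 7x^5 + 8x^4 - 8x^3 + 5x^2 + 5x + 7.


Descartes' rule of signs:

For positive roots, count sign changes in f(x) = 7x^5 + 8x^4 - 8x^3 + 5x^2 + 5x + 7:
Signs of coefficients: +, +, -, +, +, +
Number of sign changes: 2
Possible positive real roots: 2, 0

For negative roots, examine f(-x) = -7x^5 + 8x^4 + 8x^3 + 5x^2 - 5x + 7:
Signs of coefficients: -, +, +, +, -, +
Number of sign changes: 3
Possible negative real roots: 3, 1

Positive roots: 2 or 0; Negative roots: 3 or 1


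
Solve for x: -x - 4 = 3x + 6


Starting with: -x - 4 = 3x + 6
Move all x terms to left: (-1 - 3)x = 6 + 4
Simplify: -4x = 10
Divide both sides by -4: x = -5/2

x = -5/2


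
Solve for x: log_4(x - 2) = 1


Convert to exponential form: x - 2 = 4^1 = 4
x = 4 + 2 = 6
Check: log_4(6 - 2) = log_4(4) = log_4(4) = 1 ✓

x = 6


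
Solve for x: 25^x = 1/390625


Express both sides with the same base.
1/390625 = 25^(-4)
Since the bases match: x = -4

x = -4


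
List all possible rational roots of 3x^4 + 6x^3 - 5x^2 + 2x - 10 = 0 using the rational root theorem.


Rational root theorem: possible roots are ±p/q where:
  p divides the constant term (-10): p ∈ {1, 2, 5, 10}
  q divides the leading coefficient (3): q ∈ {1, 3}

All possible rational roots: -10, -5, -10/3, -2, -5/3, -1, -2/3, -1/3, 1/3, 2/3, 1, 5/3, 2, 10/3, 5, 10

-10, -5, -10/3, -2, -5/3, -1, -2/3, -1/3, 1/3, 2/3, 1, 5/3, 2, 10/3, 5, 10


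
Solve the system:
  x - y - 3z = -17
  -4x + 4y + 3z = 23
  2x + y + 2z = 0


Using Cramer's rule. Expand each determinant along the first row.
D  = 1*[4*2 - 3*1] - (-1)*[(-4)*2 - 3*2] + (-3)*[(-4)*1 - 4*2]
  = 1*(5) - (-1)*(-14) + (-3)*(-12) = 27
Dx = (-17)*[4*2 - 3*1] - (-1)*[23*2 - 3*0] + (-3)*[23*1 - 4*0]
  = (-17)*(5) - (-1)*(46) + (-3)*(23) = -108
Dy = 1*[23*2 - 3*0] - (-17)*[(-4)*2 - 3*2] + (-3)*[(-4)*0 - 23*2]
  = 1*(46) - (-17)*(-14) + (-3)*(-46) = -54
Dz = 1*[4*0 - 23*1] - (-1)*[(-4)*0 - 23*2] + (-17)*[(-4)*1 - 4*2]
  = 1*(-23) - (-1)*(-46) + (-17)*(-12) = 135
x = Dx/D = -108/27 = -4, y = Dy/D = -54/27 = -2, z = Dz/D = 135/27 = 5
Check eq1: (1)(-4) + (-1)(-2) + (-3)(5) = -17 = -17 ✓
Check eq2: (-4)(-4) + (4)(-2) + (3)(5) = 23 = 23 ✓
Check eq3: (2)(-4) + (1)(-2) + (2)(5) = 0 = 0 ✓

x = -4, y = -2, z = 5


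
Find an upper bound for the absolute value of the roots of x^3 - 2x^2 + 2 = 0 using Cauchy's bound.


Cauchy's bound: all roots r satisfy |r| <= 1 + max(|a_i/a_n|) for i = 0,...,n-1
where a_n is the leading coefficient.

Coefficients: [1, -2, 0, 2]
Leading coefficient a_n = 1
Ratios |a_i/a_n|: 2, 0, 2
Maximum ratio: 2
Cauchy's bound: |r| <= 1 + 2 = 3

Upper bound = 3


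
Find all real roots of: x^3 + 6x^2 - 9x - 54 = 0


Let p(x) = x^3 + 6x^2 - 9x - 54. By the rational root theorem (leading coefficient 1), any rational root is an integer divisor of 54: try ±1, ±2, ... in turn.
Test x = 1: value = -56 ≠ 0.
Test x = -1: value = -40 ≠ 0.
Test x = 2: value = -40 ≠ 0.
Test x = -2: value = -20 ≠ 0.
Test x = 3: value = 0 ✓, so (x - 3) is a factor.
Synthetic division by (x - 3): bring down 1; 1(3) + 6 = 9; 9(3) - 9 = 18; 18(3) - 54 = 0 → quotient x^2 + 9x + 18, remainder 0.
Solve the quadratic x^2 + 9x + 18 = 0: discriminant = 9^2 - 4(1)(18) = 81 - 72 = 9.
sqrt(9) = 3, so x = (-9 ± 3)/2: x = -3 or x = -6.

x = -6, x = -3, x = 3


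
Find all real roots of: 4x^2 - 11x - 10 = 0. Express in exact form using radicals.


Using the quadratic formula: x = (-b ± sqrt(b^2 - 4ac)) / (2a)
Here a = 4, b = -11, c = -10
Discriminant = b^2 - 4ac = (-11)^2 - 4(4)(-10) = 121 + 160 = 281
Since discriminant = 281 > 0, there are two real roots.
x = (11 ± sqrt(281)) / 8
Numerically: x ≈ 3.4704 or x ≈ -0.7204

x = (11 + sqrt(281)) / 8 or x = (11 - sqrt(281)) / 8


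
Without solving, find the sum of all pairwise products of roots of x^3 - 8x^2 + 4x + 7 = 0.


By Vieta's formulas for x^3 + bx^2 + cx + d = 0:
  r1 + r2 + r3 = -b/a = 8
  r1*r2 + r1*r3 + r2*r3 = c/a = 4
  r1*r2*r3 = -d/a = -7


Sum of pairwise products = 4


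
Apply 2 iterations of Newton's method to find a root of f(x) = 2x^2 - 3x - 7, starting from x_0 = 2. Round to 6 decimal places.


Newton's method: x_(n+1) = x_n - f(x_n)/f'(x_n)
f(x) = 2x^2 - 3x - 7
f'(x) = 4x - 3

Iteration 1:
  f(2.000000) = -5.000000
  f'(2.000000) = 5.000000
  x_1 = 2.000000 - (-5.000000)/(5.000000) = 3.000000

Iteration 2:
  f(3.000000) = 2.000000
  f'(3.000000) = 9.000000
  x_2 = 3.000000 - (2.000000)/(9.000000) = 2.777778

x_2 = 2.777778


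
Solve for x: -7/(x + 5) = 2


Multiply both sides by (x + 5): -7 = 2(x + 5)
Distribute: -7 = 2x + 10
2x = -7 - 10 = -17
x = -17/2

x = -17/2


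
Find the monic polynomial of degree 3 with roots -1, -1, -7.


A monic polynomial with roots -1, -1, -7 is:
p(x) = (x + 1)(x + 1)(x + 7)
After multiplying by (x + 1): x + 1
After multiplying by (x + 1): x^2 + 2x + 1
After multiplying by (x + 7): x^3 + 9x^2 + 15x + 7

x^3 + 9x^2 + 15x + 7


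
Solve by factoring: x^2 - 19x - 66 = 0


We need two numbers that multiply to -66 and add to -19.
Those numbers are -22 and 3 (since (-22) * 3 = -66 and (-22) + 3 = -19).
So x^2 - 19x - 66 = (x - 22)(x + 3) = 0
Setting each factor to zero: x = 22 or x = -3

x = -3, x = 22


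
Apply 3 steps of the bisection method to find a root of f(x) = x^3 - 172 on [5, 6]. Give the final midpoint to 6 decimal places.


f(x) = x^3 - 172
f(5) = -47 < 0
f(6) = 44 > 0

Step 1: midpoint = (5.000000 + 6.000000)/2 = 5.500000
  f(5.500000) = -5.625000
  f(mid) < 0, so root is in [5.500000, 6.000000]

Step 2: midpoint = (5.500000 + 6.000000)/2 = 5.750000
  f(5.750000) = 18.109375
  f(mid) > 0, so root is in [5.500000, 5.750000]

Step 3: midpoint = (5.500000 + 5.750000)/2 = 5.625000
  f(5.625000) = 5.978516
  f(mid) > 0, so root is in [5.500000, 5.625000]

midpoint = 5.625000


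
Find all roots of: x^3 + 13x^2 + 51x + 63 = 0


Let p(x) = x^3 + 13x^2 + 51x + 63. By the rational root theorem (leading coefficient 1), any rational root is an integer divisor of 63: try ±1, ±2, ... in turn.
Test x = 1: value = 128 ≠ 0.
Test x = -1: value = 24 ≠ 0.
Test x = 3: value = 360 ≠ 0.
Test x = -3: value = 0 ✓, so (x + 3) is a factor.
Synthetic division by (x + 3): bring down 1; 1(-3) + 13 = 10; 10(-3) + 51 = 21; 21(-3) + 63 = 0 → quotient x^2 + 10x + 21, remainder 0.
Solve the quadratic x^2 + 10x + 21 = 0: discriminant = 10^2 - 4(1)(21) = 100 - 84 = 16.
sqrt(16) = 4, so x = (-10 ± 4)/2: x = -3 or x = -7.
Collecting all roots found:

x = -7, x = -3 (multiplicity 2)


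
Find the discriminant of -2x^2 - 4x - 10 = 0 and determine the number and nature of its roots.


For ax^2 + bx + c = 0, discriminant D = b^2 - 4ac
Here a = -2, b = -4, c = -10
D = (-4)^2 - 4(-2)(-10) = 16 - 80 = -64

D = -64 < 0
The equation has no real roots (2 complex conjugate roots).

Discriminant = -64, no real roots (2 complex conjugate roots)


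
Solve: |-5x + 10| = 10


An absolute value equation |expr| = 10 gives two cases:
Case 1: -5x + 10 = 10
  -5x = 0, so x = 0
Case 2: -5x + 10 = -10
  -5x = -20, so x = 4

x = 0, x = 4


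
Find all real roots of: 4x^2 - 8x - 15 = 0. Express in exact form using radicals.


Using the quadratic formula: x = (-b ± sqrt(b^2 - 4ac)) / (2a)
Here a = 4, b = -8, c = -15
Discriminant = b^2 - 4ac = (-8)^2 - 4(4)(-15) = 64 + 240 = 304
Since discriminant = 304 > 0, there are two real roots.
x = (8 ± 4*sqrt(19)) / 8
Simplifying: x = (2 ± sqrt(19)) / 2
Numerically: x ≈ 3.1794 or x ≈ -1.1794

x = (2 + sqrt(19)) / 2 or x = (2 - sqrt(19)) / 2


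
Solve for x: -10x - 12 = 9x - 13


Starting with: -10x - 12 = 9x - 13
Move all x terms to left: (-10 - 9)x = -13 + 12
Simplify: -19x = -1
Divide both sides by -19: x = 1/19

x = 1/19


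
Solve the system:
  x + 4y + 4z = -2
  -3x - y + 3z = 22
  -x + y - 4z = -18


Using Cramer's rule. Expand each determinant along the first row.
D  = 1*[(-1)*(-4) - 3*1] - 4*[(-3)*(-4) - 3*(-1)] + 4*[(-3)*1 - (-1)*(-1)]
  = 1*(1) - 4*(15) + 4*(-4) = -75
Dx = (-2)*[(-1)*(-4) - 3*1] - 4*[22*(-4) - 3*(-18)] + 4*[22*1 - (-1)*(-18)]
  = (-2)*(1) - 4*(-34) + 4*(4) = 150
Dy = 1*[22*(-4) - 3*(-18)] - (-2)*[(-3)*(-4) - 3*(-1)] + 4*[(-3)*(-18) - 22*(-1)]
  = 1*(-34) - (-2)*(15) + 4*(76) = 300
Dz = 1*[(-1)*(-18) - 22*1] - 4*[(-3)*(-18) - 22*(-1)] + (-2)*[(-3)*1 - (-1)*(-1)]
  = 1*(-4) - 4*(76) + (-2)*(-4) = -300
x = Dx/D = 150/-75 = -2, y = Dy/D = 300/-75 = -4, z = Dz/D = -300/-75 = 4
Check eq1: (1)(-2) + (4)(-4) + (4)(4) = -2 = -2 ✓
Check eq2: (-3)(-2) + (-1)(-4) + (3)(4) = 22 = 22 ✓
Check eq3: (-1)(-2) + (1)(-4) + (-4)(4) = -18 = -18 ✓

x = -2, y = -4, z = 4


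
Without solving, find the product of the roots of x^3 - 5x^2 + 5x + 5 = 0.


By Vieta's formulas for x^3 + bx^2 + cx + d = 0:
  r1 + r2 + r3 = -b/a = 5
  r1*r2 + r1*r3 + r2*r3 = c/a = 5
  r1*r2*r3 = -d/a = -5


Product = -5


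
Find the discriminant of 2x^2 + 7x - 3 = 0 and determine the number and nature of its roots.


For ax^2 + bx + c = 0, discriminant D = b^2 - 4ac
Here a = 2, b = 7, c = -3
D = (7)^2 - 4(2)(-3) = 49 + 24 = 73

D = 73 > 0 but not a perfect square
The equation has 2 distinct real irrational roots.

Discriminant = 73, 2 distinct real irrational roots


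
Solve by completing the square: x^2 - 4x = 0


Start: x^2 - 4x + 0 = 0
Move constant: x^2 - 4x = 0
Half of -4 is -2, squared is 4
Add 4 to both sides: x^2 - 4x + 4 = 4
(x - 2)^2 = 4
x - 2 = ±2
x = 2 + 2 = 4 or x = 2 - 2 = 0

x = 0, x = 4


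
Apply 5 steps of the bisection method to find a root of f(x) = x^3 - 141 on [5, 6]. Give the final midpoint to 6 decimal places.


f(x) = x^3 - 141
f(5) = -16 < 0
f(6) = 75 > 0

Step 1: midpoint = (5.000000 + 6.000000)/2 = 5.500000
  f(5.500000) = 25.375000
  f(mid) > 0, so root is in [5.000000, 5.500000]

Step 2: midpoint = (5.000000 + 5.500000)/2 = 5.250000
  f(5.250000) = 3.703125
  f(mid) > 0, so root is in [5.000000, 5.250000]

Step 3: midpoint = (5.000000 + 5.250000)/2 = 5.125000
  f(5.125000) = -6.388672
  f(mid) < 0, so root is in [5.125000, 5.250000]

Step 4: midpoint = (5.125000 + 5.250000)/2 = 5.187500
  f(5.187500) = -1.403564
  f(mid) < 0, so root is in [5.187500, 5.250000]

Step 5: midpoint = (5.187500 + 5.250000)/2 = 5.218750
  f(5.218750) = 1.134491
  f(mid) > 0, so root is in [5.187500, 5.218750]

midpoint = 5.218750


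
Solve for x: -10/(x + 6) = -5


Multiply both sides by (x + 6): -10 = -5(x + 6)
Distribute: -10 = -5x - 30
-5x = -10 + 30 = 20
x = -4

x = -4


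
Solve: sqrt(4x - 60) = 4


Square both sides: 4x - 60 = 4^2 = 16
4x = 16 + 60 = 76
x = 19
Check: sqrt(4*19 - 60) = sqrt(16) = 4 ✓

x = 19
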